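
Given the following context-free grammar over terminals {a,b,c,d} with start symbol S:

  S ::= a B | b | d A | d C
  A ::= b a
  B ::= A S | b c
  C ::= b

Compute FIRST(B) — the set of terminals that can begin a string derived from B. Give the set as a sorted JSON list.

FIRST iteration:
pass 1:
  A via A→b a: +{b}
  B via B→A S: +{b}
  C via C→b: +{b}
  S via S→a B: +{a}
  S via S→b: +{b}
  S via S→d A: +{d}
  FIRST(S)={a,b,d}  FIRST(A)={b}  FIRST(B)={b}  FIRST(C)={b}
pass 2: — fixpoint
  FIRST(S)={a,b,d}  FIRST(A)={b}  FIRST(B)={b}  FIRST(C)={b}

FIRST(B) = ["b"]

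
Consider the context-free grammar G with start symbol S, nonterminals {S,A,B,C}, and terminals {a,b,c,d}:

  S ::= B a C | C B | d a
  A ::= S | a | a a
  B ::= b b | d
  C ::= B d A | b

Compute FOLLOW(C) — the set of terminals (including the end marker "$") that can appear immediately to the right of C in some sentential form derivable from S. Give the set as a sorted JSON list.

Compute FIRST by fixpoint:
pass 1:
  A via A→a: +{a}
  B via B→b b: +{b}
  B via B→d: +{d}
  C via C→B d A: +{b,d}
  S via S→B a C: +{b,d}
  S: {b,d}  A: {a}  B: {b,d}  C: {b,d}
pass 2:
  A via A→S: +{b,d}
  S: {b,d}  A: {a,b,d}  B: {b,d}  C: {b,d}
pass 3: (stable)
  S: {b,d}  A: {a,b,d}  B: {b,d}  C: {b,d}

FOLLOW iteration:
seed FOLLOW(S) with $
iter 1:
  C→B d A: FOLLOW(B) ⊇ FIRST(d) = {d}; new: +{d}
  S→B a C: FOLLOW(B) ⊇ FIRST(a) = {a}; new: +{a}
  S→B a C: FOLLOW(C) ⊇ FOLLOW(S) ⊇ {$}; new: +{$}
  S→C B: FOLLOW(C) ⊇ FIRST(B) = {b,d}; new: +{b,d}
  S→C B: FOLLOW(B) ⊇ FOLLOW(S) ⊇ {$}; new: +{$}
  S: {$}  A: {}  B: {$,a,d}  C: {$,b,d}
iter 2:
  C→B d A: FOLLOW(A) ⊇ FOLLOW(C) ⊇ {$,b,d}; new: +{$,b,d}
  S: {$}  A: {$,b,d}  B: {$,a,d}  C: {$,b,d}
iter 3:
  A→S: FOLLOW(S) ⊇ FOLLOW(A) ⊇ {$,b,d}; new: +{b,d}
  S→C B: FOLLOW(B) ⊇ FOLLOW(S) ⊇ {$,b,d}; new: +{b}
  S: {$,b,d}  A: {$,b,d}  B: {$,a,b,d}  C: {$,b,d}
iter 4: (stable)
  S: {$,b,d}  A: {$,b,d}  B: {$,a,b,d}  C: {$,b,d}

FOLLOW(C) = ["$", "b", "d"]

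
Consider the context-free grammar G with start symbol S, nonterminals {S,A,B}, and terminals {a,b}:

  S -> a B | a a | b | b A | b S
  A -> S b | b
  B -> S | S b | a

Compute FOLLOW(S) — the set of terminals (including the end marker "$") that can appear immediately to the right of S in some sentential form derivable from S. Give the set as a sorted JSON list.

FIRST sets, iterate to fixpoint:
round 1:
  A via A→b: +{b}
  B via B→a: +{a}
  S via S→a B: +{a}
  S via S→b: +{b}
  FIRST[S]={a,b}  FIRST[A]={b}  FIRST[B]={a}
round 2:
  A via A→S b: +{a}
  B via B→S: +{b}
  FIRST[S]={a,b}  FIRST[A]={a,b}  FIRST[B]={a,b}
round 3: — fixpoint
  FIRST[S]={a,b}  FIRST[A]={a,b}  FIRST[B]={a,b}

Compute FOLLOW by fixpoint:
seed FOLLOW(S) with $
iter 1:
  A→S b: FOLLOW(S) ⊇ FIRST(b) = {b}; new: +{b}
  S→a B: FOLLOW(B) ⊇ FOLLOW(S) ⊇ {$,b}; new: +{$,b}
  S→b A: FOLLOW(A) ⊇ FOLLOW(S) ⊇ {$,b}; new: +{$,b}
  S: {$,b}  A: {$,b}  B: {$,b}
iter 2: (stable)
  S: {$,b}  A: {$,b}  B: {$,b}

FOLLOW(S) = ["$", "b"]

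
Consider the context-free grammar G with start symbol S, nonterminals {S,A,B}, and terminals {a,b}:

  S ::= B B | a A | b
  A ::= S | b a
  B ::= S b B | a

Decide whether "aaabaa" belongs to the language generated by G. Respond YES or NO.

CNF form of G:
  S -> B B | T0 A | b
  A -> B B | T0 A | T1 T0 | b
  B -> S X2 | a
  T0 -> a
  T1 -> b
  X2 -> T1 B

CYK fill:
  T[0,0] 'a' = {B,T0}  orig:{B}
  T[1,1] 'a' = {B,T0}  orig:{B}
  T[2,2] 'a' = {B,T0}  orig:{B}
  T[3,3] 'b' = {A,S,T1}  orig:{A,S}
  T[4,4] 'a' = {B,T0}  orig:{B}
  T[5,5] 'a' = {B,T0}  orig:{B}
  T[0,1] 'aa' = {A,S}
  T[1,2] 'aa' = {A,S}
  T[2,3] 'ab' = {A,S}
  T[3,4] 'ba' = {A,X2}  orig:{A}
  T[4,5] 'aa' = {A,S}
  T[0,2] 'aaa' = {A,S}
  T[1,3] 'aab' = {A,S}
  T[2,4] 'aba' = {A,S}
  T[3,5] 'baa' = ∅
  T[0,3] 'aaab' = {A,S}
  T[1,4] 'aaba' = {A,B,S}
  T[2,5] 'abaa' = ∅
  T[0,4] 'aaaba' = {A,B,S}
  T[1,5] 'aabaa' = {A,S}
  T[0,5] 'aaabaa' = {A,S}

S ∈ T[0,5] ⇒ YES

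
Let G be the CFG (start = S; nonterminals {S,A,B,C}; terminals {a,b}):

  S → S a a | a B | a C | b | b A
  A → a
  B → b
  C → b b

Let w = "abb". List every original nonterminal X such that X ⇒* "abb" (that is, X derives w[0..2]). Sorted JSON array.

Convert to CNF:
  S -> S X2 | T0 A | T1 B | T1 C | b
  A -> a
  B -> b
  C -> T0 T0
  T0 -> b
  T1 -> a
  X2 -> T1 T1

CYK table (by increasing span) (cells [i..j] with 0 ≤ i ≤ j ≤ 2 only):
  T[0,0] 'a' = {A,T1}  orig:{A}
  T[1,1] 'b' = {B,S,T0}  orig:{B,S}
  T[2,2] 'b' = {B,S,T0}  orig:{B,S}
  T[0,1] 'ab' = {S}
  T[1,2] 'bb' = {C}
  T[0,2] 'abb' = {S}

Original NTs in T[0,2] deriving "abb": ["S"]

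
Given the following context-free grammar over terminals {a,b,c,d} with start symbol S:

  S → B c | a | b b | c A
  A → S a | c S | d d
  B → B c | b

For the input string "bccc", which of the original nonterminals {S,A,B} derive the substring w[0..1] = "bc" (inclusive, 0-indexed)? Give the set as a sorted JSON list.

Convert to CNF:
  S -> B T1 | T1 A | T3 T3 | a
  A -> S T0 | T1 S | T2 T2
  B -> B T1 | b
  T0 -> a
  T1 -> c
  T2 -> d
  T3 -> b

Fill CYK table bottom-up, restricted to cells inside w[0..1]:
  T[0,0] 'b' = {B,T3}  orig:{B}
  T[1,1] 'c' = {T1}  orig:{}
  T[0,1] 'bc' = {B,S}

Original NTs in T[0,1] deriving "bc": ["B", "S"]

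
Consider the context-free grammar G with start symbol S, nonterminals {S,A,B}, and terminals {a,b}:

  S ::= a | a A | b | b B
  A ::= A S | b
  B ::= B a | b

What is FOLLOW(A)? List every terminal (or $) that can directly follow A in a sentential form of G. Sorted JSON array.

FIRST iteration:
[1]
  A via A→b: +{b}
  B via B→b: +{b}
  S via S→a: +{a}
  S via S→b: +{b}
  FIRST(S)={a,b}  FIRST(A)={b}  FIRST(B)={b}
[2] — fixpoint
  FIRST(S)={a,b}  FIRST(A)={b}  FIRST(B)={b}

Compute FOLLOW by fixpoint:
initialize: $ ∈ FOLLOW(S)
[1]
  A→A S: FOLLOW(A) ⊇ FIRST(S) = {a,b}; new: +{a,b}
  A→A S: FOLLOW(S) ⊇ FOLLOW(A) ⊇ {a,b}; new: +{a,b}
  B→B a: FOLLOW(B) ⊇ FIRST(a) = {a}; new: +{a}
  S→a A: FOLLOW(A) ⊇ FOLLOW(S) ⊇ {$,a,b}; new: +{$}
  S→b B: FOLLOW(B) ⊇ FOLLOW(S) ⊇ {$,a,b}; new: +{$,b}
  FOLLOW(S)={$,a,b}  FOLLOW(A)={$,a,b}  FOLLOW(B)={$,a,b}
[2] (stable)
  FOLLOW(S)={$,a,b}  FOLLOW(A)={$,a,b}  FOLLOW(B)={$,a,b}

FOLLOW(A) = ["$", "a", "b"]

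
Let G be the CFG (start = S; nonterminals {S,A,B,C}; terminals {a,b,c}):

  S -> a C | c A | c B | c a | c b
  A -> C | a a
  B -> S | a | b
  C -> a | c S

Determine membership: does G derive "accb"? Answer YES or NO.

CNF form of G:
  S -> T0 C | T1 A | T1 B | T1 T0 | T1 T2
  A -> T0 T0 | T1 S | a
  B -> T0 C | T1 A | T1 B | T1 T0 | T1 T2 | a | b
  C -> T1 S | a
  T0 -> a
  T1 -> c
  T2 -> b

Fill CYK table bottom-up:
  [0..0]={A,B,C,T0}  "a"  orig:{A,B,C}
  [1..1]={T1}  "c"  orig:{}
  [2..2]={T1}  "c"  orig:{}
  [3..3]={B,T2}  "b"  orig:{B}
  [0..1]=∅  "ac"
  [1..2]=∅  "cc"
  [2..3]={B,S}  "cb"
  [0..2]=∅  "acc"
  [1..3]={A,B,C,S}  "ccb"
  [0..3]={B,S}  "accb"

S ∈ T[0,3] ⇒ YES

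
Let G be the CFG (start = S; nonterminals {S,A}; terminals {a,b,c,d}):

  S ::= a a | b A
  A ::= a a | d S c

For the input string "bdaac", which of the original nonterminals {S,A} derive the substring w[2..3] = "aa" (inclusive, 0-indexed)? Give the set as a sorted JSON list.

CNF form of G:
  S -> T0 T0 | T3 A
  A -> T0 T0 | T1 X4
  T0 -> a
  T1 -> d
  T2 -> c
  T3 -> b
  X4 -> S T2

Fill CYK table bottom-up — only the sub-triangle for w[2..3]:
  T[2,2] 'a' = {T0}  orig:{}
  T[3,3] 'a' = {T0}  orig:{}
  T[2,3] 'aa' = {A,S}

Original NTs in T[2,3] deriving "aa": ["A", "S"]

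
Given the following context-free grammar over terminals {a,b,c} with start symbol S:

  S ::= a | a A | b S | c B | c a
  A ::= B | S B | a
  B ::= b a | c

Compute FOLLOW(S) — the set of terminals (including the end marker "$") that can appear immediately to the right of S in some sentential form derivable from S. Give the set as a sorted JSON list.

FIRST iteration:
iter 1:
  A via A→a: +{a}
  B via B→b a: +{b}
  B via B→c: +{c}
  S via S→a: +{a}
  S via S→b S: +{b}
  S via S→c B: +{c}
  S: {a,b,c}  A: {a}  B: {b,c}
iter 2:
  A via A→B: +{b,c}
  S: {a,b,c}  A: {a,b,c}  B: {b,c}
iter 3: (stable)
  S: {a,b,c}  A: {a,b,c}  B: {b,c}

Compute FOLLOW by fixpoint:
seed FOLLOW(S) with $
[1]
  A→S B: FOLLOW(S) ⊇ FIRST(B) = {b,c}; new: +{b,c}
  S→a A: FOLLOW(A) ⊇ FOLLOW(S) ⊇ {$,b,c}; new: +{$,b,c}
  S→c B: FOLLOW(B) ⊇ FOLLOW(S) ⊇ {$,b,c}; new: +{$,b,c}
  FOLLOW[S]={$,b,c}  FOLLOW[A]={$,b,c}  FOLLOW[B]={$,b,c}
[2] (no change)
  FOLLOW[S]={$,b,c}  FOLLOW[A]={$,b,c}  FOLLOW[B]={$,b,c}

FOLLOW(S) = ["$", "b", "c"]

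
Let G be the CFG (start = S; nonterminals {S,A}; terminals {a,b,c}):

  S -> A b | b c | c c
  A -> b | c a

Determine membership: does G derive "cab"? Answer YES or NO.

Convert to CNF:
  S -> A T2 | T0 T0 | T2 T0
  A -> T0 T1 | b
  T0 -> c
  T1 -> a
  T2 -> b

CYK table (by increasing span):
  [0..0]={T0}  "c"  orig:{}
  [1..1]={T1}  "a"  orig:{}
  [2..2]={A,T2}  "b"  orig:{A}
  [0..1]={A}  "ca"
  [1..2]=∅  "ab"
  [0..2]={S}  "cab"

S ∈ T[0,2] ⇒ YES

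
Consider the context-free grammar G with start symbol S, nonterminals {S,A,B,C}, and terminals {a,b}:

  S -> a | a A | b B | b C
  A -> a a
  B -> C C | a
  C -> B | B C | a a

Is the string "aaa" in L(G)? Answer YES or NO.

CNF form of G:
  S -> T0 A | T1 B | T1 C | a
  A -> T0 T0
  B -> C C | a
  C -> B C | C C | T0 T0 | a
  T0 -> a
  T1 -> b

CYK table (by increasing span):
  cell(0,0) a: {B,C,S,T0}  orig:{B,C,S}
  cell(1,1) a: {B,C,S,T0}  orig:{B,C,S}
  cell(2,2) a: {B,C,S,T0}  orig:{B,C,S}
  cell(0,1) aa: {A,B,C}
  cell(1,2) aa: {A,B,C}
  cell(0,2) aaa: {B,C,S}

S ∈ T[0,2] ⇒ YES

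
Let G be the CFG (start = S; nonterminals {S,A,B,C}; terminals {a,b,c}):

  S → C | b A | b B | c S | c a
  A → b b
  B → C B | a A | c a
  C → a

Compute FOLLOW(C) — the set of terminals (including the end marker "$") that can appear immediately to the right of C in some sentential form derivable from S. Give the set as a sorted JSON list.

FIRST iteration:
[1]
  A via A→b b: +{b}
  B via B→a A: +{a}
  B via B→c a: +{c}
  C via C→a: +{a}
  S via S→C: +{a}
  S via S→b A: +{b}
  S via S→c S: +{c}
  S: {a,b,c}  A: {b}  B: {a,c}  C: {a}
[2] (no change)
  S: {a,b,c}  A: {b}  B: {a,c}  C: {a}

Compute FOLLOW by fixpoint:
initialize: $ ∈ FOLLOW(S)
pass 1:
  B→C B: FOLLOW(C) ⊇ FIRST(B) = {a,c}; new: +{a,c}
  S→C: FOLLOW(C) ⊇ FOLLOW(S) ⊇ {$}; new: +{$}
  S→b A: FOLLOW(A) ⊇ FOLLOW(S) ⊇ {$}; new: +{$}
  S→b B: FOLLOW(B) ⊇ FOLLOW(S) ⊇ {$}; new: +{$}
  S: {$}  A: {$}  B: {$}  C: {$,a,c}
pass 2: done
  S: {$}  A: {$}  B: {$}  C: {$,a,c}

FOLLOW(C) = ["$", "a", "c"]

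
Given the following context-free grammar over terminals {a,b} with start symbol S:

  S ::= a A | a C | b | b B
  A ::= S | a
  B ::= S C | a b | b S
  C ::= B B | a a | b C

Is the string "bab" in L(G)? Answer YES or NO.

CNF form of G:
  S -> T0 A | T0 C | T1 B | b
  A -> T0 A | T0 C | T1 B | a | b
  B -> S C | T0 T1 | T1 S
  C -> B B | T0 T0 | T1 C
  T0 -> a
  T1 -> b

Fill CYK table bottom-up:
  [0..0]={A,S,T1}  "b"  orig:{A,S}
  [1..1]={A,T0}  "a"  orig:{A}
  [2..2]={A,S,T1}  "b"  orig:{A,S}
  [0..1]=∅  "ba"
  [1..2]={A,B,S}  "ab"
  [0..2]={A,B,S}  "bab"

S ∈ T[0,2] ⇒ YES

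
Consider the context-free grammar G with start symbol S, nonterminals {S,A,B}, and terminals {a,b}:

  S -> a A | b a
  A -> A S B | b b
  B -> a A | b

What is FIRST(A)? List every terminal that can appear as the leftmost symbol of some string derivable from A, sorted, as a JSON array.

FIRST sets, iterate to fixpoint:
round 1:
  A via A→b b: +{b}
  B via B→a A: +{a}
  B via B→b: +{b}
  S via S→a A: +{a}
  S via S→b a: +{b}
  FIRST(S)={a,b}  FIRST(A)={b}  FIRST(B)={a,b}
round 2: done
  FIRST(S)={a,b}  FIRST(A)={b}  FIRST(B)={a,b}

FIRST(A) = ["b"]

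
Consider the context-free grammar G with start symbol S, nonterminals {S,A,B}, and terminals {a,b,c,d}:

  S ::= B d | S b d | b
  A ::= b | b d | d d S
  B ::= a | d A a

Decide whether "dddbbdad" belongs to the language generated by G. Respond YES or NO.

Convert to CNF:
  S -> B T1 | S X5 | b
  A -> T0 T1 | T1 X3 | b
  B -> T1 X4 | a
  T0 -> b
  T1 -> d
  T2 -> a
  X3 -> T1 S
  X4 -> A T2
  X5 -> T0 T1

Fill CYK table bottom-up:
  [0..0]={T1}  "d"  orig:{}
  [1..1]={T1}  "d"  orig:{}
  [2..2]={T1}  "d"  orig:{}
  [3..3]={A,S,T0}  "b"  orig:{A,S}
  [4..4]={A,S,T0}  "b"  orig:{A,S}
  [5..5]={T1}  "d"  orig:{}
  [6..6]={B,T2}  "a"  orig:{B}
  [7..7]={T1}  "d"  orig:{}
  [0..1]=∅  "dd"
  [1..2]=∅  "dd"
  [2..3]={X3}  "db"  orig:{}
  [3..4]=∅  "bb"
  [4..5]={A,X5}  "bd"  orig:{A}
  [5..6]=∅  "da"
  [6..7]={S}  "ad"
  [0..2]=∅  "ddd"
  [1..3]={A}  "ddb"
  [2..4]=∅  "dbb"
  [3..5]={S}  "bbd"
  [4..6]={X4}  "bda"  orig:{}
  [5..7]={X3}  "dad"  orig:{}
  [0..3]=∅  "dddb"
  [1..4]=∅  "ddbb"
  [2..5]={X3}  "dbbd"  orig:{}
  [3..6]=∅  "bbda"
  [4..7]=∅  "bdad"
  [0..4]=∅  "dddbb"
  [1..5]={A}  "ddbbd"
  [2..6]=∅  "dbbda"
  [3..7]=∅  "bbdad"
  [0..5]=∅  "dddbbd"
  [1..6]={X4}  "ddbbda"  orig:{}
  [2..7]=∅  "dbbdad"
  [0..6]={B}  "dddbbda"
  [1..7]=∅  "ddbbdad"
  [0..7]={S}  "dddbbdad"

S ∈ T[0,7] ⇒ YES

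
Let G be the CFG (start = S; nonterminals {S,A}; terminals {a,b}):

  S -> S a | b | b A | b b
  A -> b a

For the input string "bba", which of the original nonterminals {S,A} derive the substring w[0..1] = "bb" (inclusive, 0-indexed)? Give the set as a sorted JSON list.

CNF form of G:
  S -> S T1 | T0 A | T0 T0 | b
  A -> T0 T1
  T0 -> b
  T1 -> a

CYK fill, restricted to cells inside w[0..1]:
  [0..0]={S,T0}  "b"  orig:{S}
  [1..1]={S,T0}  "b"  orig:{S}
  [0..1]={S}  "bb"

Original NTs in T[0,1] deriving "bb": ["S"]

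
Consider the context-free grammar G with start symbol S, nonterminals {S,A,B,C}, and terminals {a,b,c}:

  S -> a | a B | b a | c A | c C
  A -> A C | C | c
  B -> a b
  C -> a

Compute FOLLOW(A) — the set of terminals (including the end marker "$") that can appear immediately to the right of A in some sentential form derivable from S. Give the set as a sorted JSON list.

Compute FIRST by fixpoint:
iter 1:
  A via A→c: +{c}
  B via B→a b: +{a}
  C via C→a: +{a}
  S via S→a: +{a}
  S via S→b a: +{b}
  S via S→c A: +{c}
  FIRST(S)={a,b,c}  FIRST(A)={c}  FIRST(B)={a}  FIRST(C)={a}
iter 2:
  A via A→C: +{a}
  FIRST(S)={a,b,c}  FIRST(A)={a,c}  FIRST(B)={a}  FIRST(C)={a}
iter 3: (no change)
  FIRST(S)={a,b,c}  FIRST(A)={a,c}  FIRST(B)={a}  FIRST(C)={a}

FOLLOW iteration:
seed FOLLOW(S) with $
[1]
  A→A C: FOLLOW(A) ⊇ FIRST(C) = {a}; new: +{a}
  A→A C: FOLLOW(C) ⊇ FOLLOW(A) ⊇ {a}; new: +{a}
  S→a B: FOLLOW(B) ⊇ FOLLOW(S) ⊇ {$}; new: +{$}
  S→c A: FOLLOW(A) ⊇ FOLLOW(S) ⊇ {$}; new: +{$}
  S→c C: FOLLOW(C) ⊇ FOLLOW(S) ⊇ {$}; new: +{$}
  FOLLOW[S]={$}  FOLLOW[A]={$,a}  FOLLOW[B]={$}  FOLLOW[C]={$,a}
[2] (no change)
  FOLLOW[S]={$}  FOLLOW[A]={$,a}  FOLLOW[B]={$}  FOLLOW[C]={$,a}

FOLLOW(A) = ["$", "a"]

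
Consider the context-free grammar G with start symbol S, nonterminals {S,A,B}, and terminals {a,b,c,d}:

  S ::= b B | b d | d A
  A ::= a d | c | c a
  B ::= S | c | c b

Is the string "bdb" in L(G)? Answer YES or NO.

Convert to CNF:
  S -> T1 A | T3 B | T3 T1
  A -> T0 T1 | T2 T0 | c
  B -> T1 A | T2 T3 | T3 B | T3 T1 | c
  T0 -> a
  T1 -> d
  T2 -> c
  T3 -> b

Fill CYK table bottom-up:
  [0..0]={T3}  "b"  orig:{}
  [1..1]={T1}  "d"  orig:{}
  [2..2]={T3}  "b"  orig:{}
  [0..1]={B,S}  "bd"
  [1..2]=∅  "db"
  [0..2]=∅  "bdb"

S ∉ T[0,2] ⇒ NO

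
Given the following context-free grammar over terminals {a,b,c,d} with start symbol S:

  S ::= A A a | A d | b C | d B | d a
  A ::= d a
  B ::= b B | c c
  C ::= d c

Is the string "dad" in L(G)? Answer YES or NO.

CNF form of G:
  S -> A T0 | A X4 | T0 B | T0 T1 | T2 C
  A -> T0 T1
  B -> T2 B | T3 T3
  C -> T0 T3
  T0 -> d
  T1 -> a
  T2 -> b
  T3 -> c
  X4 -> A T1

CYK table (by increasing span):
  cell(0,0) d: {T0}  orig:{}
  cell(1,1) a: {T1}  orig:{}
  cell(2,2) d: {T0}  orig:{}
  cell(0,1) da: {A,S}
  cell(1,2) ad: ∅
  cell(0,2) dad: {S}

S ∈ T[0,2] ⇒ YES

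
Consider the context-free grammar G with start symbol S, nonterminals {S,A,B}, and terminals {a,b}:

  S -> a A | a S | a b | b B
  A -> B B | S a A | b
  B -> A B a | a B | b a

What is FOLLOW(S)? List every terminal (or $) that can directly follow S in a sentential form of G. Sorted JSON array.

FIRST sets, iterate to fixpoint:
[1]
  A via A→b: +{b}
  B via B→A B a: +{b}
  B via B→a B: +{a}
  S via S→a A: +{a}
  S via S→b B: +{b}
  FIRST[S]={a,b}  FIRST[A]={b}  FIRST[B]={a,b}
[2]
  A via A→B B: +{a}
  FIRST[S]={a,b}  FIRST[A]={a,b}  FIRST[B]={a,b}
[3] (stable)
  FIRST[S]={a,b}  FIRST[A]={a,b}  FIRST[B]={a,b}

FOLLOW iteration:
seed FOLLOW(S) with $
pass 1:
  A→B B: FOLLOW(B) ⊇ FIRST(B) = {a,b}; new: +{a,b}
  A→S a A: FOLLOW(S) ⊇ FIRST(a) = {a}; new: +{a}
  B→A B a: FOLLOW(A) ⊇ FIRST(B) = {a,b}; new: +{a,b}
  S→a A: FOLLOW(A) ⊇ FOLLOW(S) ⊇ {$,a}; new: +{$}
  S→b B: FOLLOW(B) ⊇ FOLLOW(S) ⊇ {$,a}; new: +{$}
  FOLLOW[S]={$,a}  FOLLOW[A]={$,a,b}  FOLLOW[B]={$,a,b}
pass 2: (no change)
  FOLLOW[S]={$,a}  FOLLOW[A]={$,a,b}  FOLLOW[B]={$,a,b}

FOLLOW(S) = ["$", "a"]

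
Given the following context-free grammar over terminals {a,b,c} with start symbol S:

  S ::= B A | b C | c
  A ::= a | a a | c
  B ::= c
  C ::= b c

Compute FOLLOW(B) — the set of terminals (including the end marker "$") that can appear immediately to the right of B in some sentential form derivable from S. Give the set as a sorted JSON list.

Compute FIRST by fixpoint:
pass 1:
  A via A→a: +{a}
  A via A→c: +{c}
  B via B→c: +{c}
  C via C→b c: +{b}
  S via S→B A: +{c}
  S via S→b C: +{b}
  S: {b,c}  A: {a,c}  B: {c}  C: {b}
pass 2: done
  S: {b,c}  A: {a,c}  B: {c}  C: {b}

FOLLOW iteration:
seed FOLLOW(S) with $
round 1:
  S→B A: FOLLOW(B) ⊇ FIRST(A) = {a,c}; new: +{a,c}
  S→B A: FOLLOW(A) ⊇ FOLLOW(S) ⊇ {$}; new: +{$}
  S→b C: FOLLOW(C) ⊇ FOLLOW(S) ⊇ {$}; new: +{$}
  FOLLOW[S]={$}  FOLLOW[A]={$}  FOLLOW[B]={a,c}  FOLLOW[C]={$}
round 2: done
  FOLLOW[S]={$}  FOLLOW[A]={$}  FOLLOW[B]={a,c}  FOLLOW[C]={$}

FOLLOW(B) = ["a", "c"]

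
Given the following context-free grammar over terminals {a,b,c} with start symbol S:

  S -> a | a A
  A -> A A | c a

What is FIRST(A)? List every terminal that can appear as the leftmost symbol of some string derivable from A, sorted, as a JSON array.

Compute FIRST by fixpoint:
pass 1:
  A via A→c a: +{c}
  S via S→a: +{a}
  FIRST(S)={a}  FIRST(A)={c}
pass 2: done
  FIRST(S)={a}  FIRST(A)={c}

FIRST(A) = ["c"]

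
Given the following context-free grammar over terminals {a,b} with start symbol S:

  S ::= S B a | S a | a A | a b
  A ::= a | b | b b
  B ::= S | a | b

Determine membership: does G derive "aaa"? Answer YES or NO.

Convert to CNF:
  S -> S T1 | S X3 | T1 A | T1 T0
  A -> T0 T0 | a | b
  B -> S T1 | S X2 | T1 A | T1 T0 | a | b
  T0 -> b
  T1 -> a
  X2 -> B T1
  X3 -> B T1

CYK fill:
  [0..0]={A,B,T1}  "a"  orig:{A,B}
  [1..1]={A,B,T1}  "a"  orig:{A,B}
  [2..2]={A,B,T1}  "a"  orig:{A,B}
  [0..1]={B,S,X2,X3}  "aa"  orig:{B,S}
  [1..2]={B,S,X2,X3}  "aa"  orig:{B,S}
  [0..2]={B,S,X2,X3}  "aaa"  orig:{B,S}

S ∈ T[0,2] ⇒ YES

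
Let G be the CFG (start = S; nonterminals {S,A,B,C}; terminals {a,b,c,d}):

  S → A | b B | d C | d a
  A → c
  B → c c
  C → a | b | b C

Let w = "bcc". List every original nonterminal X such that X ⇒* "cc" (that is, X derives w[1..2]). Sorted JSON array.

Convert to CNF:
  S -> T1 B | T2 C | T2 T3 | c
  A -> c
  B -> T0 T0
  C -> T1 C | a | b
  T0 -> c
  T1 -> b
  T2 -> d
  T3 -> a

Fill CYK table bottom-up, restricted to cells inside w[1..2]:
  cell(1,1) c: {A,S,T0}  orig:{A,S}
  cell(2,2) c: {A,S,T0}  orig:{A,S}
  cell(1,2) cc: {B}

Original NTs in T[1,2] deriving "cc": ["B"]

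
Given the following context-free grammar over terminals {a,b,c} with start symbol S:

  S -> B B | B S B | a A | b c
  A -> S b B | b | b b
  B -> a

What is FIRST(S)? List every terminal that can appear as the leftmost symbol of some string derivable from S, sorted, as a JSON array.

Compute FIRST by fixpoint:
iter 1:
  A via A→b: +{b}
  B via B→a: +{a}
  S via S→B B: +{a}
  S via S→b c: +{b}
  S: {a,b}  A: {b}  B: {a}
iter 2:
  A via A→S b B: +{a}
  S: {a,b}  A: {a,b}  B: {a}
iter 3: done
  S: {a,b}  A: {a,b}  B: {a}

FIRST(S) = ["a", "b"]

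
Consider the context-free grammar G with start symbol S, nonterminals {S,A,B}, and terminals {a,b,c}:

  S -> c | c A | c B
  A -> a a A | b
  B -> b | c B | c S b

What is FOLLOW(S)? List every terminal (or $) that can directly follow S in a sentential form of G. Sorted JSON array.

FIRST iteration:
round 1:
  A via A→a a A: +{a}
  A via A→b: +{b}
  B via B→b: +{b}
  B via B→c B: +{c}
  S via S→c: +{c}
  FIRST[S]={c}  FIRST[A]={a,b}  FIRST[B]={b,c}
round 2: (stable)
  FIRST[S]={c}  FIRST[A]={a,b}  FIRST[B]={b,c}

Compute FOLLOW by fixpoint:
initialize: $ ∈ FOLLOW(S)
round 1:
  B→c S b: FOLLOW(S) ⊇ FIRST(b) = {b}; new: +{b}
  S→c A: FOLLOW(A) ⊇ FOLLOW(S) ⊇ {$,b}; new: +{$,b}
  S→c B: FOLLOW(B) ⊇ FOLLOW(S) ⊇ {$,b}; new: +{$,b}
  FOLLOW[S]={$,b}  FOLLOW[A]={$,b}  FOLLOW[B]={$,b}
round 2: done
  FOLLOW[S]={$,b}  FOLLOW[A]={$,b}  FOLLOW[B]={$,b}

FOLLOW(S) = ["$", "b"]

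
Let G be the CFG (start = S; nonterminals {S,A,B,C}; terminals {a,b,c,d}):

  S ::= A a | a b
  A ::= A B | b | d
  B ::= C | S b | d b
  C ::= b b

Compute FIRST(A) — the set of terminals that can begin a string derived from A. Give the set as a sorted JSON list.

FIRST sets, iterate to fixpoint:
pass 1:
  A via A→b: +{b}
  A via A→d: +{d}
  B via B→d b: +{d}
  C via C→b b: +{b}
  S via S→A a: +{b,d}
  S via S→a b: +{a}
  FIRST(S)={a,b,d}  FIRST(A)={b,d}  FIRST(B)={d}  FIRST(C)={b}
pass 2:
  B via B→C: +{b}
  B via B→S b: +{a}
  FIRST(S)={a,b,d}  FIRST(A)={b,d}  FIRST(B)={a,b,d}  FIRST(C)={b}
pass 3: done
  FIRST(S)={a,b,d}  FIRST(A)={b,d}  FIRST(B)={a,b,d}  FIRST(C)={b}

FIRST(A) = ["b", "d"]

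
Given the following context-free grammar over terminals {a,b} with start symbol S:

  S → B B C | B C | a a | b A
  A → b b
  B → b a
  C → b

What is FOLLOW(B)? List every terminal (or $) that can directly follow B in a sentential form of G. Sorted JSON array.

FIRST iteration:
pass 1:
  A via A→b b: +{b}
  B via B→b a: +{b}
  C via C→b: +{b}
  S via S→B B C: +{b}
  S via S→a a: +{a}
  FIRST(S)={a,b}  FIRST(A)={b}  FIRST(B)={b}  FIRST(C)={b}
pass 2: (stable)
  FIRST(S)={a,b}  FIRST(A)={b}  FIRST(B)={b}  FIRST(C)={b}

Compute FOLLOW by fixpoint:
seed FOLLOW(S) with $
pass 1:
  S→B B C: FOLLOW(B) ⊇ FIRST(B) = {b}; new: +{b}
  S→B B C: FOLLOW(C) ⊇ FOLLOW(S) ⊇ {$}; new: +{$}
  S→b A: FOLLOW(A) ⊇ FOLLOW(S) ⊇ {$}; new: +{$}
  FOLLOW(S)={$}  FOLLOW(A)={$}  FOLLOW(B)={b}  FOLLOW(C)={$}
pass 2: (stable)
  FOLLOW(S)={$}  FOLLOW(A)={$}  FOLLOW(B)={b}  FOLLOW(C)={$}

FOLLOW(B) = ["b"]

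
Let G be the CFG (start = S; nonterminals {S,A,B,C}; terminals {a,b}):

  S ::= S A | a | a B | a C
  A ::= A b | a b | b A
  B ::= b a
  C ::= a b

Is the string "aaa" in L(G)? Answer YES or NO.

CNF form of G:
  S -> S A | T1 B | T1 C | a
  A -> A T0 | T0 A | T1 T0
  B -> T0 T1
  C -> T1 T0
  T0 -> b
  T1 -> a

CYK fill:
  T[0,0] 'a' = {S,T1}  orig:{S}
  T[1,1] 'a' = {S,T1}  orig:{S}
  T[2,2] 'a' = {S,T1}  orig:{S}
  T[0,1] 'aa' = ∅
  T[1,2] 'aa' = ∅
  T[0,2] 'aaa' = ∅

S ∉ T[0,2] ⇒ NO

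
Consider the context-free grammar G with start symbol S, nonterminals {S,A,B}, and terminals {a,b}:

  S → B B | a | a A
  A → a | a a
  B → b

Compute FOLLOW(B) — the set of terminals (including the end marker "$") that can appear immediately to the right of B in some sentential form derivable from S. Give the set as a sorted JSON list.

FIRST iteration:
[1]
  A via A→a: +{a}
  B via B→b: +{b}
  S via S→B B: +{b}
  S via S→a: +{a}
  FIRST(S)={a,b}  FIRST(A)={a}  FIRST(B)={b}
[2] (stable)
  FIRST(S)={a,b}  FIRST(A)={a}  FIRST(B)={b}

FOLLOW iteration:
FOLLOW(S) := {$}
pass 1:
  S→B B: FOLLOW(B) ⊇ FIRST(B) = {b}; new: +{b}
  S→B B: FOLLOW(B) ⊇ FOLLOW(S) ⊇ {$}; new: +{$}
  S→a A: FOLLOW(A) ⊇ FOLLOW(S) ⊇ {$}; new: +{$}
  FOLLOW[S]={$}  FOLLOW[A]={$}  FOLLOW[B]={$,b}
pass 2: (stable)
  FOLLOW[S]={$}  FOLLOW[A]={$}  FOLLOW[B]={$,b}

FOLLOW(B) = ["$", "b"]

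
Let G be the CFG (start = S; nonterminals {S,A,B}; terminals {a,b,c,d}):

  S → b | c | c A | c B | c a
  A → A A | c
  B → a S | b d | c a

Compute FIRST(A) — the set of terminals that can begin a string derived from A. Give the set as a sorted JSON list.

FIRST sets, iterate to fixpoint:
[1]
  A via A→c: +{c}
  B via B→a S: +{a}
  B via B→b d: +{b}
  B via B→c a: +{c}
  S via S→b: +{b}
  S via S→c: +{c}
  S: {b,c}  A: {c}  B: {a,b,c}
[2] done
  S: {b,c}  A: {c}  B: {a,b,c}

FIRST(A) = ["c"]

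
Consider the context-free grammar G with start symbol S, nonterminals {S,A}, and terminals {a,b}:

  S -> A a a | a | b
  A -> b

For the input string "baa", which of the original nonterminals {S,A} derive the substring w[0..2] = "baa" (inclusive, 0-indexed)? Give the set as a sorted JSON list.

CNF form of G:
  S -> A X1 | a | b
  A -> b
  T0 -> a
  X1 -> T0 T0

CYK table (by increasing span), restricted to cells inside w[0..2]:
  T[0,0] 'b' = {A,S}
  T[1,1] 'a' = {S,T0}  orig:{S}
  T[2,2] 'a' = {S,T0}  orig:{S}
  T[0,1] 'ba' = ∅
  T[1,2] 'aa' = {X1}  orig:{}
  T[0,2] 'baa' = {S}

Original NTs in T[0,2] deriving "baa": ["S"]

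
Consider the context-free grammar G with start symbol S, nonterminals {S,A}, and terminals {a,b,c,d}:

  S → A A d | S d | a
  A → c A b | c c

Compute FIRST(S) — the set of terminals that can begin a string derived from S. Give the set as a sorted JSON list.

Compute FIRST by fixpoint:
pass 1:
  A via A→c A b: +{c}
  S via S→A A d: +{c}
  S via S→a: +{a}
  FIRST[S]={a,c}  FIRST[A]={c}
pass 2: (no change)
  FIRST[S]={a,c}  FIRST[A]={c}

FIRST(S) = ["a", "c"]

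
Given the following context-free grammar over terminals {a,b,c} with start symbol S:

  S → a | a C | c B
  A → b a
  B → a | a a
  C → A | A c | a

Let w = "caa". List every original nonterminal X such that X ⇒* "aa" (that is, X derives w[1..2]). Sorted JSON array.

Convert to CNF:
  S -> T1 C | T2 B | a
  A -> T0 T1
  B -> T1 T1 | a
  C -> A T2 | T0 T1 | a
  T0 -> b
  T1 -> a
  T2 -> c

CYK table (by increasing span) — only the sub-triangle for w[1..2]:
  cell(1,1) a: {B,C,S,T1}  orig:{B,C,S}
  cell(2,2) a: {B,C,S,T1}  orig:{B,C,S}
  cell(1,2) aa: {B,S}

Original NTs in T[1,2] deriving "aa": ["B", "S"]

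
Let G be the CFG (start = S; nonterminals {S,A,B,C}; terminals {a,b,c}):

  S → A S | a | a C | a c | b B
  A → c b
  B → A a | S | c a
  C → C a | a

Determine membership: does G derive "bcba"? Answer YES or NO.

Convert to CNF:
  S -> A S | T1 B | T2 C | T2 T0 | a
  A -> T0 T1
  B -> A S | A T2 | T0 T2 | T1 B | T2 C | T2 T0 | a
  C -> C T2 | a
  T0 -> c
  T1 -> b
  T2 -> a

CYK fill:
  cell(0,0) b: {T1}  orig:{}
  cell(1,1) c: {T0}  orig:{}
  cell(2,2) b: {T1}  orig:{}
  cell(3,3) a: {B,C,S,T2}  orig:{B,C,S}
  cell(0,1) bc: ∅
  cell(1,2) cb: {A}
  cell(2,3) ba: {B,S}
  cell(0,2) bcb: ∅
  cell(1,3) cba: {B,S}
  cell(0,3) bcba: {B,S}

S ∈ T[0,3] ⇒ YES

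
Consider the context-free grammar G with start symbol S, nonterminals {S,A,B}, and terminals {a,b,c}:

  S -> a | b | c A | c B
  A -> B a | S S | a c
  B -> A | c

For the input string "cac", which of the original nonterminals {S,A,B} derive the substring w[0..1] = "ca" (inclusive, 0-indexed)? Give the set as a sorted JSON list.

Convert to CNF:
  S -> T1 A | T1 B | a | b
  A -> B T0 | S S | T0 T1
  B -> B T0 | S S | T0 T1 | c
  T0 -> a
  T1 -> c

CYK table (by increasing span) — only the sub-triangle for w[0..1]:
  cell(0,0) c: {B,T1}  orig:{B}
  cell(1,1) a: {S,T0}  orig:{S}
  cell(0,1) ca: {A,B}

Original NTs in T[0,1] deriving "ca": ["A", "B"]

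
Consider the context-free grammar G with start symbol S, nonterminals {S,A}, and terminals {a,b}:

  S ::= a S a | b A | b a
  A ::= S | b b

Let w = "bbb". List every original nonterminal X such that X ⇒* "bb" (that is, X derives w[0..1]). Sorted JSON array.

Convert to CNF:
  S -> T0 X3 | T1 A | T1 T0
  A -> T0 X2 | T1 A | T1 T0 | T1 T1
  T0 -> a
  T1 -> b
  X2 -> S T0
  X3 -> S T0

CYK fill, restricted to cells inside w[0..1]:
  cell(0,0) b: {T1}  orig:{}
  cell(1,1) b: {T1}  orig:{}
  cell(0,1) bb: {A}

Original NTs in T[0,1] deriving "bb": ["A"]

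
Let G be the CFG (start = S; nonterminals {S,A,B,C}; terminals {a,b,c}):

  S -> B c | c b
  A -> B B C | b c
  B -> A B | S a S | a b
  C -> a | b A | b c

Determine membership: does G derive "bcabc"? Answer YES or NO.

CNF form of G:
  S -> B T1 | T1 T0
  A -> B X3 | T0 T1
  B -> A B | S X4 | T2 T0
  C -> T0 A | T0 T1 | a
  T0 -> b
  T1 -> c
  T2 -> a
  X3 -> B C
  X4 -> T2 S

CYK table (by increasing span):
  T[0,0] 'b' = {T0}  orig:{}
  T[1,1] 'c' = {T1}  orig:{}
  T[2,2] 'a' = {C,T2}  orig:{C}
  T[3,3] 'b' = {T0}  orig:{}
  T[4,4] 'c' = {T1}  orig:{}
  T[0,1] 'bc' = {A,C}
  T[1,2] 'ca' = ∅
  T[2,3] 'ab' = {B}
  T[3,4] 'bc' = {A,C}
  T[0,2] 'bca' = ∅
  T[1,3] 'cab' = ∅
  T[2,4] 'abc' = {S}
  T[0,3] 'bcab' = {B}
  T[1,4] 'cabc' = ∅
  T[0,4] 'bcabc' = {S}

S ∈ T[0,4] ⇒ YES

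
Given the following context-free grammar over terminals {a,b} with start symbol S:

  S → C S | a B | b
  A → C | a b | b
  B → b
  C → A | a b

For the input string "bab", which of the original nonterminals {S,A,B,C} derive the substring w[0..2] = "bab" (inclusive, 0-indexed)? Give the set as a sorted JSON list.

CNF form of G:
  S -> C S | T0 B | b
  A -> T0 T1 | b
  B -> b
  C -> T0 T1 | b
  T0 -> a
  T1 -> b

CYK table (by increasing span) — only the sub-triangle for w[0..2]:
  T[0,0] 'b' = {A,B,C,S,T1}  orig:{A,B,C,S}
  T[1,1] 'a' = {T0}  orig:{}
  T[2,2] 'b' = {A,B,C,S,T1}  orig:{A,B,C,S}
  T[0,1] 'ba' = ∅
  T[1,2] 'ab' = {A,C,S}
  T[0,2] 'bab' = {S}

Original NTs in T[0,2] deriving "bab": ["S"]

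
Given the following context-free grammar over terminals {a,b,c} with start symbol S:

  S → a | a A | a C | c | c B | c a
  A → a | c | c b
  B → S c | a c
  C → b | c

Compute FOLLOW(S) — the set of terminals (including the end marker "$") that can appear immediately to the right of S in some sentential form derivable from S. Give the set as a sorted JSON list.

FIRST iteration:
[1]
  A via A→a: +{a}
  A via A→c: +{c}
  B via B→a c: +{a}
  C via C→b: +{b}
  C via C→c: +{c}
  S via S→a: +{a}
  S via S→c: +{c}
  FIRST[S]={a,c}  FIRST[A]={a,c}  FIRST[B]={a}  FIRST[C]={b,c}
[2]
  B via B→S c: +{c}
  FIRST[S]={a,c}  FIRST[A]={a,c}  FIRST[B]={a,c}  FIRST[C]={b,c}
[3] (stable)
  FIRST[S]={a,c}  FIRST[A]={a,c}  FIRST[B]={a,c}  FIRST[C]={b,c}

FOLLOW iteration:
FOLLOW(S) := {$}
round 1:
  B→S c: FOLLOW(S) ⊇ FIRST(c) = {c}; new: +{c}
  S→a A: FOLLOW(A) ⊇ FOLLOW(S) ⊇ {$,c}; new: +{$,c}
  S→a C: FOLLOW(C) ⊇ FOLLOW(S) ⊇ {$,c}; new: +{$,c}
  S→c B: FOLLOW(B) ⊇ FOLLOW(S) ⊇ {$,c}; new: +{$,c}
  S: {$,c}  A: {$,c}  B: {$,c}  C: {$,c}
round 2: (stable)
  S: {$,c}  A: {$,c}  B: {$,c}  C: {$,c}

FOLLOW(S) = ["$", "c"]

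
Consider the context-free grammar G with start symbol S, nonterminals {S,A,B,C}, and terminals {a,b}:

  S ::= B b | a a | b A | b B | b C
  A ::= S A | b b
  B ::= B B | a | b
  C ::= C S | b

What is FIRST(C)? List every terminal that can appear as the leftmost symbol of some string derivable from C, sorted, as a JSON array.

FIRST iteration:
[1]
  A via A→b b: +{b}
  B via B→a: +{a}
  B via B→b: +{b}
  C via C→b: +{b}
  S via S→B b: +{a,b}
  FIRST(S)={a,b}  FIRST(A)={b}  FIRST(B)={a,b}  FIRST(C)={b}
[2]
  A via A→S A: +{a}
  FIRST(S)={a,b}  FIRST(A)={a,b}  FIRST(B)={a,b}  FIRST(C)={b}
[3] done
  FIRST(S)={a,b}  FIRST(A)={a,b}  FIRST(B)={a,b}  FIRST(C)={b}

FIRST(C) = ["b"]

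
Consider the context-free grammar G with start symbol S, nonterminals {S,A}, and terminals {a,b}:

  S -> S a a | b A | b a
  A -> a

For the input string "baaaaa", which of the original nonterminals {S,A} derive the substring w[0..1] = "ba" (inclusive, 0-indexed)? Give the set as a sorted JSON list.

Convert to CNF:
  S -> S X2 | T1 A | T1 T0
  A -> a
  T0 -> a
  T1 -> b
  X2 -> T0 T0

CYK table (by increasing span) — only the sub-triangle for w[0..1]:
  cell(0,0) b: {T1}  orig:{}
  cell(1,1) a: {A,T0}  orig:{A}
  cell(0,1) ba: {S}

Original NTs in T[0,1] deriving "ba": ["S"]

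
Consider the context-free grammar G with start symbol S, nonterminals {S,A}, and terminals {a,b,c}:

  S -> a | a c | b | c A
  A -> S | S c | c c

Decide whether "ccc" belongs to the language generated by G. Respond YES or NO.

CNF form of G:
  S -> T0 A | T1 T0 | a | b
  A -> S T0 | T0 A | T0 T0 | T1 T0 | a | b
  T0 -> c
  T1 -> a

CYK fill:
  T[0,0] 'c' = {T0}  orig:{}
  T[1,1] 'c' = {T0}  orig:{}
  T[2,2] 'c' = {T0}  orig:{}
  T[0,1] 'cc' = {A}
  T[1,2] 'cc' = {A}
  T[0,2] 'ccc' = {A,S}

S ∈ T[0,2] ⇒ YES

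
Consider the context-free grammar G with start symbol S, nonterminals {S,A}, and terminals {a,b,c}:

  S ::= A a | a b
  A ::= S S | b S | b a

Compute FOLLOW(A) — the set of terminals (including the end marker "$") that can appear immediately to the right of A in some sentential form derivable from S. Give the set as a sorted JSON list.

FIRST iteration:
round 1:
  A via A→b S: +{b}
  S via S→A a: +{b}
  S via S→a b: +{a}
  FIRST[S]={a,b}  FIRST[A]={b}
round 2:
  A via A→S S: +{a}
  FIRST[S]={a,b}  FIRST[A]={a,b}
round 3: (no change)
  FIRST[S]={a,b}  FIRST[A]={a,b}

FOLLOW iteration:
initialize: $ ∈ FOLLOW(S)
round 1:
  A→S S: FOLLOW(S) ⊇ FIRST(S) = {a,b}; new: +{a,b}
  S→A a: FOLLOW(A) ⊇ FIRST(a) = {a}; new: +{a}
  S: {$,a,b}  A: {a}
round 2: done
  S: {$,a,b}  A: {a}

FOLLOW(A) = ["a"]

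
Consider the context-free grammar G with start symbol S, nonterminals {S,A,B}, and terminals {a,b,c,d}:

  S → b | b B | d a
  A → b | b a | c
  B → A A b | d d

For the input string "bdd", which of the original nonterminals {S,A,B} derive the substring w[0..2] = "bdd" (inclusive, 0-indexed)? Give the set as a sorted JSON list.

Convert to CNF:
  S -> T0 B | T2 T1 | b
  A -> T0 T1 | b | c
  B -> A X3 | T2 T2
  T0 -> b
  T1 -> a
  T2 -> d
  X3 -> A T0

CYK table (by increasing span) — only the sub-triangle for w[0..2]:
  cell(0,0) b: {A,S,T0}  orig:{A,S}
  cell(1,1) d: {T2}  orig:{}
  cell(2,2) d: {T2}  orig:{}
  cell(0,1) bd: ∅
  cell(1,2) dd: {B}
  cell(0,2) bdd: {S}

Original NTs in T[0,2] deriving "bdd": ["S"]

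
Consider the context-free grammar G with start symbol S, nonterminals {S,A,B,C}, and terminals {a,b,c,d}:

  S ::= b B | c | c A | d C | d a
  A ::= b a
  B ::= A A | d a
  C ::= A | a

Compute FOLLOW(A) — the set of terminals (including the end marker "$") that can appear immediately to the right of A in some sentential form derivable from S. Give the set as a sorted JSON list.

FIRST iteration:
iter 1:
  A via A→b a: +{b}
  B via B→A A: +{b}
  B via B→d a: +{d}
  C via C→A: +{b}
  C via C→a: +{a}
  S via S→b B: +{b}
  S via S→c: +{c}
  S via S→d C: +{d}
  FIRST(S)={b,c,d}  FIRST(A)={b}  FIRST(B)={b,d}  FIRST(C)={a,b}
iter 2: (stable)
  FIRST(S)={b,c,d}  FIRST(A)={b}  FIRST(B)={b,d}  FIRST(C)={a,b}

Compute FOLLOW by fixpoint:
seed FOLLOW(S) with $
round 1:
  B→A A: FOLLOW(A) ⊇ FIRST(A) = {b}; new: +{b}
  S→b B: FOLLOW(B) ⊇ FOLLOW(S) ⊇ {$}; new: +{$}
  S→c A: FOLLOW(A) ⊇ FOLLOW(S) ⊇ {$}; new: +{$}
  S→d C: FOLLOW(C) ⊇ FOLLOW(S) ⊇ {$}; new: +{$}
  FOLLOW(S)={$}  FOLLOW(A)={$,b}  FOLLOW(B)={$}  FOLLOW(C)={$}
round 2: done
  FOLLOW(S)={$}  FOLLOW(A)={$,b}  FOLLOW(B)={$}  FOLLOW(C)={$}

FOLLOW(A) = ["$", "b"]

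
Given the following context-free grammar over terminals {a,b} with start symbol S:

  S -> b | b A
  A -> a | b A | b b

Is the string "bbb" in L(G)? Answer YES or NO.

CNF form of G:
  S -> T0 A | b
  A -> T0 A | T0 T0 | a
  T0 -> b

Fill CYK table bottom-up:
  [0..0]={S,T0}  "b"  orig:{S}
  [1..1]={S,T0}  "b"  orig:{S}
  [2..2]={S,T0}  "b"  orig:{S}
  [0..1]={A}  "bb"
  [1..2]={A}  "bb"
  [0..2]={A,S}  "bbb"

S ∈ T[0,2] ⇒ YES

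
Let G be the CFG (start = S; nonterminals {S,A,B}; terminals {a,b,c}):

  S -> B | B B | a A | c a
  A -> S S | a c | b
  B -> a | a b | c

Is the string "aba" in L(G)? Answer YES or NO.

CNF form of G:
  S -> B B | T0 A | T0 T2 | T1 T0 | a | c
  A -> S S | T0 T1 | b
  B -> T0 T2 | a | c
  T0 -> a
  T1 -> c
  T2 -> b

Fill CYK table bottom-up:
  cell(0,0) a: {B,S,T0}  orig:{B,S}
  cell(1,1) b: {A,T2}  orig:{A}
  cell(2,2) a: {B,S,T0}  orig:{B,S}
  cell(0,1) ab: {B,S}
  cell(1,2) ba: ∅
  cell(0,2) aba: {A,S}

S ∈ T[0,2] ⇒ YES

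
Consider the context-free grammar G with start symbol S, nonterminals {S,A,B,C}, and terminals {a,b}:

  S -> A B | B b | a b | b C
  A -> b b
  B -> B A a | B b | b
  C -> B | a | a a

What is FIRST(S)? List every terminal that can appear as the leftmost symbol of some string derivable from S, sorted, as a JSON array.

Compute FIRST by fixpoint:
[1]
  A via A→b b: +{b}
  B via B→b: +{b}
  C via C→B: +{b}
  C via C→a: +{a}
  S via S→A B: +{b}
  S via S→a b: +{a}
  FIRST[S]={a,b}  FIRST[A]={b}  FIRST[B]={b}  FIRST[C]={a,b}
[2] (stable)
  FIRST[S]={a,b}  FIRST[A]={b}  FIRST[B]={b}  FIRST[C]={a,b}

FIRST(S) = ["a", "b"]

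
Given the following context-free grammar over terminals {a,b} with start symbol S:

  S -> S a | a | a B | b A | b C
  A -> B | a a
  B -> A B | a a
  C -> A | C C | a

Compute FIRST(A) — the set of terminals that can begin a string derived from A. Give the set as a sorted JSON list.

FIRST iteration:
iter 1:
  A via A→a a: +{a}
  B via B→A B: +{a}
  C via C→A: +{a}
  S via S→a: +{a}
  S via S→b A: +{b}
  FIRST(S)={a,b}  FIRST(A)={a}  FIRST(B)={a}  FIRST(C)={a}
iter 2: — fixpoint
  FIRST(S)={a,b}  FIRST(A)={a}  FIRST(B)={a}  FIRST(C)={a}

FIRST(A) = ["a"]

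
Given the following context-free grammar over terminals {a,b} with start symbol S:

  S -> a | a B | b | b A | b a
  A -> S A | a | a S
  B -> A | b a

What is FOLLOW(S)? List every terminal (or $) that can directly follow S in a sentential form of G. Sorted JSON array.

FIRST sets, iterate to fixpoint:
[1]
  A via A→a: +{a}
  B via B→A: +{a}
  B via B→b a: +{b}
  S via S→a: +{a}
  S via S→b: +{b}
  FIRST(S)={a,b}  FIRST(A)={a}  FIRST(B)={a,b}
[2]
  A via A→S A: +{b}
  FIRST(S)={a,b}  FIRST(A)={a,b}  FIRST(B)={a,b}
[3] (no change)
  FIRST(S)={a,b}  FIRST(A)={a,b}  FIRST(B)={a,b}

FOLLOW iteration:
seed FOLLOW(S) with $
pass 1:
  A→S A: FOLLOW(S) ⊇ FIRST(A) = {a,b}; new: +{a,b}
  S→a B: FOLLOW(B) ⊇ FOLLOW(S) ⊇ {$,a,b}; new: +{$,a,b}
  S→b A: FOLLOW(A) ⊇ FOLLOW(S) ⊇ {$,a,b}; new: +{$,a,b}
  S: {$,a,b}  A: {$,a,b}  B: {$,a,b}
pass 2: (no change)
  S: {$,a,b}  A: {$,a,b}  B: {$,a,b}

FOLLOW(S) = ["$", "a", "b"]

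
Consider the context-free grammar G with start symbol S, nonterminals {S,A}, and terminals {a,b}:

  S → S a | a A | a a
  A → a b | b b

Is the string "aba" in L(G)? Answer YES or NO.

CNF form of G:
  S -> S T0 | T0 A | T0 T0
  A -> T0 T1 | T1 T1
  T0 -> a
  T1 -> b

CYK table (by increasing span):
  [0..0]={T0}  "a"  orig:{}
  [1..1]={T1}  "b"  orig:{}
  [2..2]={T0}  "a"  orig:{}
  [0..1]={A}  "ab"
  [1..2]=∅  "ba"
  [0..2]=∅  "aba"

S ∉ T[0,2] ⇒ NO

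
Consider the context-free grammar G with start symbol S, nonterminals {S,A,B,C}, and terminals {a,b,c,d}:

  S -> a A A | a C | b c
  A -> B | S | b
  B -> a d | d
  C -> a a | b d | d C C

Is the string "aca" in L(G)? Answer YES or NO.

CNF form of G:
  S -> T0 C | T0 X6 | T2 T3
  A -> T0 C | T0 T1 | T0 X4 | T2 T3 | b | d
  B -> T0 T1 | d
  C -> T0 T0 | T1 X5 | T2 T1
  T0 -> a
  T1 -> d
  T2 -> b
  T3 -> c
  X4 -> A A
  X5 -> C C
  X6 -> A A

Fill CYK table bottom-up:
  T[0,0] 'a' = {T0}  orig:{}
  T[1,1] 'c' = {T3}  orig:{}
  T[2,2] 'a' = {T0}  orig:{}
  T[0,1] 'ac' = ∅
  T[1,2] 'ca' = ∅
  T[0,2] 'aca' = ∅

S ∉ T[0,2] ⇒ NO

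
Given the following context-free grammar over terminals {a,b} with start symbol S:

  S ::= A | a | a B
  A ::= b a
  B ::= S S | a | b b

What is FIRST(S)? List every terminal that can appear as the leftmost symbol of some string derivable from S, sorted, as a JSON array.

Compute FIRST by fixpoint:
[1]
  A via A→b a: +{b}
  B via B→a: +{a}
  B via B→b b: +{b}
  S via S→A: +{b}
  S via S→a: +{a}
  FIRST(S)={a,b}  FIRST(A)={b}  FIRST(B)={a,b}
[2] done
  FIRST(S)={a,b}  FIRST(A)={b}  FIRST(B)={a,b}

FIRST(S) = ["a", "b"]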